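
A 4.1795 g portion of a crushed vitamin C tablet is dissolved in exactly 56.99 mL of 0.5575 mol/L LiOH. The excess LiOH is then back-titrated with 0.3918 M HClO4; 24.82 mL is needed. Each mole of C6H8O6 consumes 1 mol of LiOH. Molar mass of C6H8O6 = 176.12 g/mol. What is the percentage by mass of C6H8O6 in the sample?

Total n(LiOH) added = 0.5575 x 0.05699 = 0.03177 mol.
n(HClO4) used = 0.3918 x 0.02482 = 0.009724 mol, which equals the excess n(LiOH).
So n(LiOH) consumed by the sample = 0.03177 - 0.009724 = 0.02205 mol.
n(C6H8O6) = 0.02205 / 1 = 0.02205 mol.
mass C6H8O6 = 0.02205 x 176.12 = 3.883 g, so %C6H8O6 = 3.883/4.1795 x 100 = 92.9%.

92.9%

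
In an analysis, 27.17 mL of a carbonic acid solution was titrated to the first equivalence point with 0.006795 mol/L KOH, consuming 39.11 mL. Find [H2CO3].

n(KOH) = 0.006795 x 0.03911 = 0.0002658 mol.
At the first equivalence point, 1 mol OH^- react per mol H2CO3, so n(H2CO3) = 0.0002658 / 1 = 0.0002658 mol.
[H2CO3] = 0.0002658 / 0.02717 L = 0.00978 M.

0.00978 M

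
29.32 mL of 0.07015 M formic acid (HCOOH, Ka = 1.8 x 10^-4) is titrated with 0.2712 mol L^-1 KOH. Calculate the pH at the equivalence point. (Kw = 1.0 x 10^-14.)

8.25

n(HCOOH) = 0.07015 x 0.02932 = 0.002057 mol; V(KOH) at equivalence = 0.002057/0.2712 = 0.007584 L.
At equivalence all the acid is converted to HCOO-; total volume = 0.02932 + 0.007584 = 0.03690 L, so [HCOO-] = 0.002057/0.03690 = 0.05573 M.
Kb = Kw/Ka = 1.0e-14 / 1.8 x 10^-4 = 5.56e-11.
[OH^-] = sqrt(Kb x [HCOO-]) = sqrt(5.56e-11 x 0.05573) = 1.76e-6 M.
pOH = 5.75, so pH = 14.00 - 5.75 = 8.25.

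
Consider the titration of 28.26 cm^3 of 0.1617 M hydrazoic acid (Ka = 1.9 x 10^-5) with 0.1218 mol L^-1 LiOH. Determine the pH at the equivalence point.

n(HN3) = 0.1617 x 0.02826 = 0.004570 mol; V(LiOH) at equivalence = 0.004570/0.1218 = 0.03752 L.
At equivalence all the acid is converted to N3-; total volume = 0.02826 + 0.03752 = 0.06578 L, so [N3-] = 0.004570/0.06578 = 0.06947 M.
Kb = Kw/Ka = 1.0e-14 / 1.9 x 10^-5 = 5.26e-10.
[OH^-] = sqrt(Kb x [N3-]) = sqrt(5.26e-10 x 0.06947) = 6.05e-6 M.
pOH = 5.22, so pH = 14.00 - 5.22 = 8.78.

8.78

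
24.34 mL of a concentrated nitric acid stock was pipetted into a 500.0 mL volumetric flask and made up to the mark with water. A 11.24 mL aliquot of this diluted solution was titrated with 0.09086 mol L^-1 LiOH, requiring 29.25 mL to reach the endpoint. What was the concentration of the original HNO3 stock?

n(LiOH) = 0.09086 x 0.02925 = 0.002658 mol.
n(HNO3) in the aliquot = 0.002658 mol.
[diluted HNO3] = 0.002658 / 0.01124 = 0.2364 M.
Dilution factor = 500.0/24.34 = 20.54, so [stock] = 0.2364 x 20.54 = 4.86 M.

4.86 M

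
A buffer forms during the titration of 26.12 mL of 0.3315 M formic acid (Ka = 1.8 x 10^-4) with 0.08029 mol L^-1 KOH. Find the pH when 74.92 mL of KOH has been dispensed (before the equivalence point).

4.10

Initial n(HCOOH) = 0.3315 x 0.02612 = 0.008659 mol.
n(KOH) added = 0.08029 x 0.07492 = 0.006015 mol, converting that many moles of HCOOH to HCOO-.
Remaining n(HCOOH) = 0.002643 mol; n(HCOO-) = 0.006015 mol.
By Henderson-Hasselbalch, pH = pKa + log([A^-]/[HA]) = 3.74 + log(0.006015/0.002643) = 3.74 + (+0.36) = 4.10.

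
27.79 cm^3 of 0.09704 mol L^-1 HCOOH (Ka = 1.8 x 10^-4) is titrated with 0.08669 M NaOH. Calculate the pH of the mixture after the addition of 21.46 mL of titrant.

4.09

Initial n(HCOOH) = 0.09704 x 0.02779 = 0.002697 mol.
n(NaOH) added = 0.08669 x 0.02146 = 0.001860 mol, converting that many moles of HCOOH to HCOO-.
Remaining n(HCOOH) = 0.0008364 mol; n(HCOO-) = 0.001860 mol.
By Henderson-Hasselbalch, pH = pKa + log([A^-]/[HA]) = 3.74 + log(0.001860/0.0008364) = 3.74 + (+0.35) = 4.09.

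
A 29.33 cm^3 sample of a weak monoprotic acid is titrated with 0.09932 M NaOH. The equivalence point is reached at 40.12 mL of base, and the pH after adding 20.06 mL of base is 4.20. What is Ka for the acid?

20.06 mL is half of the equivalence volume, so this is the half-equivalence point where [HA] = [A^-].
At half-equivalence pH = pKa, so pKa = 4.20.
Ka = 10^(-4.20) = 6.3 x 10^-5.

6.3 x 10^-5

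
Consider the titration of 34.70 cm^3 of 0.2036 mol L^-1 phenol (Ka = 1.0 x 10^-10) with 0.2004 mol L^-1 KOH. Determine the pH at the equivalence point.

11.50

n(C6H5OH) = 0.2036 x 0.03470 = 0.007065 mol; V(KOH) at equivalence = 0.007065/0.2004 = 0.03525 L.
At equivalence all the acid is converted to C6H5O-; total volume = 0.03470 + 0.03525 = 0.06995 L, so [C6H5O-] = 0.007065/0.06995 = 0.1010 M.
Kb = Kw/Ka = 1.0e-14 / 1.0 x 10^-10 = 0.000100.
[OH^-] = sqrt(Kb x [C6H5O-]) = sqrt(0.000100 x 0.1010) = 0.00318 M.
pOH = 2.50, so pH = 14.00 - 2.50 = 11.50.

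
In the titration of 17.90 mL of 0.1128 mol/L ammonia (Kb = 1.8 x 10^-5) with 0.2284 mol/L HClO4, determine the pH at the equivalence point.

5.19

n(NH3) = 0.1128 x 0.01790 = 0.002019 mol; V(HClO4) at equivalence = 0.002019/0.2284 = 0.008840 L.
At equivalence the base is fully converted to NH4+; total volume = 0.02674 L, so [NH4+] = 0.002019/0.02674 = 0.07551 M.
Ka(NH4+) = Kw/Kb = 1.0e-14 / 1.8 x 10^-5 = 5.56e-10.
[H^+] = sqrt(Ka x [NH4+]) = sqrt(5.56e-10 x 0.07551) = 6.48e-6 M.
pH = -log(6.48e-6) = 5.19.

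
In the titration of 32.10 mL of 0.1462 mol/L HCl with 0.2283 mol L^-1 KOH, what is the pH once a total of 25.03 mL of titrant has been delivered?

n(acid) = 0.1462 x 0.03210 = 0.004693 mol; n(KOH) added = 0.2283 x 0.02503 = 0.005714 mol.
Base is in excess by 0.005714 - 0.004693 = 0.001021 mol in a total volume of 0.05713 L.
[OH^-] = 0.001021/0.05713 = 0.01788 M, so pOH = 1.75 and pH = 14.00 - 1.75 = 12.25.

12.25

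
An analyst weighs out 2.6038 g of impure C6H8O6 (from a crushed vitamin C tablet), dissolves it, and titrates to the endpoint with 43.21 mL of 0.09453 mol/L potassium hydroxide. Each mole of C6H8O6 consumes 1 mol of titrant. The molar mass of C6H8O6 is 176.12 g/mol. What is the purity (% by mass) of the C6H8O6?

27.6%

n(KOH) = 0.09453 x 0.04321 = 0.004085 mol.
n(C6H8O6) = 0.004085 / 1 = 0.004085 mol.
mass of C6H8O6 = 0.004085 x 176.12 = 0.7194 g.
% purity = 0.7194 / 2.6038 x 100 = 27.6%.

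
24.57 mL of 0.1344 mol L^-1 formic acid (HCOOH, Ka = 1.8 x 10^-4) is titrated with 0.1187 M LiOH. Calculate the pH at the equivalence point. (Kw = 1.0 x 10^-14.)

n(HCOOH) = 0.1344 x 0.02457 = 0.003302 mol; V(LiOH) at equivalence = 0.003302/0.1187 = 0.02782 L.
At equivalence all the acid is converted to HCOO-; total volume = 0.02457 + 0.02782 = 0.05239 L, so [HCOO-] = 0.003302/0.05239 = 0.06303 M.
Kb = Kw/Ka = 1.0e-14 / 1.8 x 10^-4 = 5.56e-11.
[OH^-] = sqrt(Kb x [HCOO-]) = sqrt(5.56e-11 x 0.06303) = 1.87e-6 M.
pOH = 5.73, so pH = 14.00 - 5.73 = 8.27.

8.27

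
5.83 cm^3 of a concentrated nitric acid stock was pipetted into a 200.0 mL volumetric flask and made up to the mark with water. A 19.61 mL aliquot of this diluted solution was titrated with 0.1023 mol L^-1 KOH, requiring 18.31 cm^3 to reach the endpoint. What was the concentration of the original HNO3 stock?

3.28 M

n(KOH) = 0.1023 x 0.01831 = 0.001873 mol.
n(HNO3) in the aliquot = 0.001873 mol.
[diluted HNO3] = 0.001873 / 0.01961 = 0.09552 M.
Dilution factor = 200.0/5.830 = 34.31, so [stock] = 0.09552 x 34.31 = 3.28 M.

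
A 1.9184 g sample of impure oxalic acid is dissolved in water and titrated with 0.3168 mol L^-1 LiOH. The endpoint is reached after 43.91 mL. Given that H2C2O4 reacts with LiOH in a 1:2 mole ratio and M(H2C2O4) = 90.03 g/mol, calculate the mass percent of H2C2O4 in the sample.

n(LiOH) = 0.3168 x 0.04391 = 0.01391 mol.
n(H2C2O4) = 0.01391 / 2 = 0.006955 mol.
mass of H2C2O4 = 0.006955 x 90.03 = 0.6262 g.
% purity = 0.6262 / 1.9184 x 100 = 32.6%.

32.6%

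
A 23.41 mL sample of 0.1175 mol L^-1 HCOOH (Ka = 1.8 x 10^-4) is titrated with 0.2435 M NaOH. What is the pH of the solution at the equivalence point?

8.32

n(HCOOH) = 0.1175 x 0.02341 = 0.002751 mol; V(NaOH) at equivalence = 0.002751/0.2435 = 0.01130 L.
At equivalence all the acid is converted to HCOO-; total volume = 0.02341 + 0.01130 = 0.03471 L, so [HCOO-] = 0.002751/0.03471 = 0.07926 M.
Kb = Kw/Ka = 1.0e-14 / 1.8 x 10^-4 = 5.56e-11.
[OH^-] = sqrt(Kb x [HCOO-]) = sqrt(5.56e-11 x 0.07926) = 2.10e-6 M.
pOH = 5.68, so pH = 14.00 - 5.68 = 8.32.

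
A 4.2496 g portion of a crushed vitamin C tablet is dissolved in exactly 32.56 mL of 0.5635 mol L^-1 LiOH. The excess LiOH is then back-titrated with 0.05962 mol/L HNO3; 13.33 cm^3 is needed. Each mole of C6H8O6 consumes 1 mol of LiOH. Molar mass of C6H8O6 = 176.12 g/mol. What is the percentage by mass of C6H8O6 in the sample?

72.7%

Total n(LiOH) added = 0.5635 x 0.03256 = 0.01835 mol.
n(HNO3) used = 0.05962 x 0.01333 = 0.0007947 mol, which equals the excess n(LiOH).
So n(LiOH) consumed by the sample = 0.01835 - 0.0007947 = 0.01755 mol.
n(C6H8O6) = 0.01755 / 1 = 0.01755 mol.
mass C6H8O6 = 0.01755 x 176.12 = 3.091 g, so %C6H8O6 = 3.091/4.2496 x 100 = 72.7%.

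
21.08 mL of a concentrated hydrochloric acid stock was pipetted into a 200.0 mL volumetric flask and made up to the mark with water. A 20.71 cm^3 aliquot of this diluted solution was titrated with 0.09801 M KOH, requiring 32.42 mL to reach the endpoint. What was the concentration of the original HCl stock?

1.46 M

n(KOH) = 0.09801 x 0.03242 = 0.003177 mol.
n(HCl) in the aliquot = 0.003177 mol.
[diluted HCl] = 0.003177 / 0.02071 = 0.1534 M.
Dilution factor = 200.0/21.08 = 9.488, so [stock] = 0.1534 x 9.488 = 1.46 M.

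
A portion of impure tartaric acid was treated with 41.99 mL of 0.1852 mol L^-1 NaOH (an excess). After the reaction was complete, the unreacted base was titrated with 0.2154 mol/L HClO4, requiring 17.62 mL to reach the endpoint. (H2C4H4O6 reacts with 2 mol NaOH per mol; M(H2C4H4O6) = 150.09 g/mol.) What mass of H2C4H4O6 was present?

0.299 g

Total n(NaOH) added = 0.1852 x 0.04199 = 0.007777 mol.
n(HClO4) used = 0.2154 x 0.01762 = 0.003795 mol, which equals the excess n(NaOH).
So n(NaOH) consumed by the sample = 0.007777 - 0.003795 = 0.003981 mol.
n(H2C4H4O6) = 0.003981 / 2 = 0.001991 mol.
mass = 0.001991 mol x 150.09 g/mol = 0.299 g.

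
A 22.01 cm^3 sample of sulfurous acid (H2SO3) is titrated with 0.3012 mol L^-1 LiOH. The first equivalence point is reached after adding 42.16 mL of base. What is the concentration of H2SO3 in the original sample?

0.577 M

n(LiOH) = 0.3012 x 0.04216 = 0.01270 mol.
At the first equivalence point, 1 mol OH^- react per mol H2SO3, so n(H2SO3) = 0.01270 / 1 = 0.01270 mol.
[H2SO3] = 0.01270 / 0.02201 L = 0.577 M.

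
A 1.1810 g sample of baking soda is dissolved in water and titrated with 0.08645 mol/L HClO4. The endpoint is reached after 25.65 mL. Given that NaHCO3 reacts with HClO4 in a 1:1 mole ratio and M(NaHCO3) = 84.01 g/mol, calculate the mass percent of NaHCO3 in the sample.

n(HClO4) = 0.08645 x 0.02565 = 0.002217 mol.
n(NaHCO3) = 0.002217 / 1 = 0.002217 mol.
mass of NaHCO3 = 0.002217 x 84.01 = 0.1863 g.
% purity = 0.1863 / 1.1810 x 100 = 15.8%.

15.8%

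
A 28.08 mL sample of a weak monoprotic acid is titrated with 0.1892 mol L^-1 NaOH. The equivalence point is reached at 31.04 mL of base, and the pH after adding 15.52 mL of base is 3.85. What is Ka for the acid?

15.52 mL is half of the equivalence volume, so this is the half-equivalence point where [HA] = [A^-].
At half-equivalence pH = pKa, so pKa = 3.85.
Ka = 10^(-3.85) = 1.4 x 10^-4.

1.4 x 10^-4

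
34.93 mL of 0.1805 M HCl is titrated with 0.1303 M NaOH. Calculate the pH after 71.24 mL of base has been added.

n(acid) = 0.1805 x 0.03493 = 0.006305 mol; n(NaOH) added = 0.1303 x 0.07124 = 0.009283 mol.
Base is in excess by 0.009283 - 0.006305 = 0.002978 mol in a total volume of 0.1062 L.
[OH^-] = 0.002978/0.1062 = 0.02805 M, so pOH = 1.55 and pH = 14.00 - 1.55 = 12.45.

12.45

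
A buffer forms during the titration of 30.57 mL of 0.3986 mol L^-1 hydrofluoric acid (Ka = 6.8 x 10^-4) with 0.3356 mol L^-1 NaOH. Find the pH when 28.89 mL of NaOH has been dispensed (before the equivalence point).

3.76

Initial n(HF) = 0.3986 x 0.03057 = 0.01219 mol.
n(NaOH) added = 0.3356 x 0.02889 = 0.009695 mol, converting that many moles of HF to F-.
Remaining n(HF) = 0.002490 mol; n(F-) = 0.009695 mol.
By Henderson-Hasselbalch, pH = pKa + log([A^-]/[HA]) = 3.17 + log(0.009695/0.002490) = 3.17 + (+0.59) = 3.76.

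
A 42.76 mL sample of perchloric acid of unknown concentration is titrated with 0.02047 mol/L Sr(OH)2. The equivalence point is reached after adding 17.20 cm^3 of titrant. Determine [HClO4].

n(Sr(OH)2) delivered = 0.02047 x 0.01720 = 0.0003521 mol.
The reaction is 2 HClO4 + 1 Sr(OH)2, so n(HClO4) = 0.0003521 x 2/1 = 0.0007042 mol.
[HClO4] = 0.0007042 mol / 0.04276 L = 0.0165 M.

0.0165 M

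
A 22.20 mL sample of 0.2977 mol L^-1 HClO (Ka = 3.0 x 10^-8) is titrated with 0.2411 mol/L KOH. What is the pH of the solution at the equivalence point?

10.32

n(HClO) = 0.2977 x 0.02220 = 0.006609 mol; V(KOH) at equivalence = 0.006609/0.2411 = 0.02741 L.
At equivalence all the acid is converted to ClO-; total volume = 0.02220 + 0.02741 = 0.04961 L, so [ClO-] = 0.006609/0.04961 = 0.1332 M.
Kb = Kw/Ka = 1.0e-14 / 3.0 x 10^-8 = 3.33e-7.
[OH^-] = sqrt(Kb x [ClO-]) = sqrt(3.33e-7 x 0.1332) = 0.000211 M.
pOH = 3.68, so pH = 14.00 - 3.68 = 10.32.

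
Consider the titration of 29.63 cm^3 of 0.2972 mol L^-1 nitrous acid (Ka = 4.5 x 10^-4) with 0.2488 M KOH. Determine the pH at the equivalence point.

8.24

n(HNO2) = 0.2972 x 0.02963 = 0.008806 mol; V(KOH) at equivalence = 0.008806/0.2488 = 0.03539 L.
At equivalence all the acid is converted to NO2-; total volume = 0.02963 + 0.03539 = 0.06502 L, so [NO2-] = 0.008806/0.06502 = 0.1354 M.
Kb = Kw/Ka = 1.0e-14 / 4.5 x 10^-4 = 2.22e-11.
[OH^-] = sqrt(Kb x [NO2-]) = sqrt(2.22e-11 x 0.1354) = 1.73e-6 M.
pOH = 5.76, so pH = 14.00 - 5.76 = 8.24.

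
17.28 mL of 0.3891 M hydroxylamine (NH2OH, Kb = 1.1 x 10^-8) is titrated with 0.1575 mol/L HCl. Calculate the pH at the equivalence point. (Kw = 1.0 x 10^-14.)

n(NH2OH) = 0.3891 x 0.01728 = 0.006724 mol; V(HCl) at equivalence = 0.006724/0.1575 = 0.04269 L.
At equivalence the base is fully converted to NH3OH+; total volume = 0.05997 L, so [NH3OH+] = 0.006724/0.05997 = 0.1121 M.
Ka(NH3OH+) = Kw/Kb = 1.0e-14 / 1.1 x 10^-8 = 9.09e-7.
[H^+] = sqrt(Ka x [NH3OH+]) = sqrt(9.09e-7 x 0.1121) = 0.000319 M.
pH = -log(0.000319) = 3.50.

3.50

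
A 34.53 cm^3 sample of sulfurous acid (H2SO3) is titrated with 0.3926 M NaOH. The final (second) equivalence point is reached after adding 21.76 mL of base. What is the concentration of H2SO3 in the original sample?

n(NaOH) = 0.3926 x 0.02176 = 0.008543 mol.
At the final (second) equivalence point, 2 mol OH^- react per mol H2SO3, so n(H2SO3) = 0.008543 / 2 = 0.004271 mol.
[H2SO3] = 0.004271 / 0.03453 L = 0.124 M.

0.124 M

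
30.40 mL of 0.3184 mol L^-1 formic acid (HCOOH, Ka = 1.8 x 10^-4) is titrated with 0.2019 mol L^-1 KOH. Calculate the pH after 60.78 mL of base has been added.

n(acid) = 0.3184 x 0.03040 = 0.009679 mol; n(KOH) added = 0.2019 x 0.06078 = 0.01227 mol.
Base is in excess by 0.01227 - 0.009679 = 0.002592 mol in a total volume of 0.09118 L.
[OH^-] = 0.002592/0.09118 = 0.02843 M, so pOH = 1.55 and pH = 14.00 - 1.55 = 12.45.

12.45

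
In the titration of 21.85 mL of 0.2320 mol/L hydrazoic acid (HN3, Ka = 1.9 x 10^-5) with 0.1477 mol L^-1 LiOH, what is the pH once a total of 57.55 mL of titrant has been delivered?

12.64

n(acid) = 0.2320 x 0.02185 = 0.005069 mol; n(LiOH) added = 0.1477 x 0.05755 = 0.008500 mol.
Base is in excess by 0.008500 - 0.005069 = 0.003431 mol in a total volume of 0.07940 L.
[OH^-] = 0.003431/0.07940 = 0.04321 M, so pOH = 1.36 and pH = 14.00 - 1.36 = 12.64.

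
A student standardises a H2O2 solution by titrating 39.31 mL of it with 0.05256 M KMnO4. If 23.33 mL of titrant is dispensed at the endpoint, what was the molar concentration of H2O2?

0.0780 M

n(KMnO4) = 0.05256 x 0.02333 = 0.001226 mol.
From the balanced equation, 2 mol KMnO4 reacts with 5 mol H2O2, so n(H2O2) = 0.001226 x 5/2 = 0.003066 mol.
[H2O2] = 0.003066 / 0.03931 L = 0.0780 M.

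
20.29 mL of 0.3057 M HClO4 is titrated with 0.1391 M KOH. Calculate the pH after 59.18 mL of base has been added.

n(acid) = 0.3057 x 0.02029 = 0.006203 mol; n(KOH) added = 0.1391 x 0.05918 = 0.008232 mol.
Base is in excess by 0.008232 - 0.006203 = 0.002029 mol in a total volume of 0.07947 L.
[OH^-] = 0.002029/0.07947 = 0.02554 M, so pOH = 1.59 and pH = 14.00 - 1.59 = 12.41.

12.41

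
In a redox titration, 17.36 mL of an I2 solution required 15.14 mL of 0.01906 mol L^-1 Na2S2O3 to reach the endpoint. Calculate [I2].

0.00831 M

n(Na2S2O3) = 0.01906 x 0.01514 = 0.0002886 mol.
From the balanced equation, 2 mol Na2S2O3 reacts with 1 mol I2, so n(I2) = 0.0002886 x 1/2 = 0.0001443 mol.
[I2] = 0.0001443 / 0.01736 L = 0.00831 M.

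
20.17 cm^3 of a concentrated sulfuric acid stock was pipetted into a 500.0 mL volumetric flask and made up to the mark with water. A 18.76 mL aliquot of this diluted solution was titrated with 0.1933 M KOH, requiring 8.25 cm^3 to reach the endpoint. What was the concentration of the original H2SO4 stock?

n(KOH) = 0.1933 x 0.008250 = 0.001595 mol.
n(H2SO4) in the aliquot = 0.001595 x 1/2 = 0.0007974 mol.
[diluted H2SO4] = 0.0007974 / 0.01876 = 0.04250 M.
Dilution factor = 500.0/20.17 = 24.79, so [stock] = 0.04250 x 24.79 = 1.05 M.

1.05 M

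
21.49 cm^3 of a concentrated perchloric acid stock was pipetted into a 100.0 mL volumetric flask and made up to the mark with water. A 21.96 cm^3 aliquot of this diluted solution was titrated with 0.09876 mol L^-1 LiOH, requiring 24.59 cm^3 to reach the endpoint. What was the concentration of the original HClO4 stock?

n(LiOH) = 0.09876 x 0.02459 = 0.002429 mol.
n(HClO4) in the aliquot = 0.002429 mol.
[diluted HClO4] = 0.002429 / 0.02196 = 0.1106 M.
Dilution factor = 100.0/21.49 = 4.653, so [stock] = 0.1106 x 4.653 = 0.515 M.

0.515 M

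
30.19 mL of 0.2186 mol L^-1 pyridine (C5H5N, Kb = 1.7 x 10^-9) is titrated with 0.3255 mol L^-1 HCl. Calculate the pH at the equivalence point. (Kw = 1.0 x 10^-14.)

3.06

n(C5H5N) = 0.2186 x 0.03019 = 0.006600 mol; V(HCl) at equivalence = 0.006600/0.3255 = 0.02028 L.
At equivalence the base is fully converted to C5H5NH+; total volume = 0.05047 L, so [C5H5NH+] = 0.006600/0.05047 = 0.1308 M.
Ka(C5H5NH+) = Kw/Kb = 1.0e-14 / 1.7 x 10^-9 = 5.88e-6.
[H^+] = sqrt(Ka x [C5H5NH+]) = sqrt(5.88e-6 x 0.1308) = 0.000877 M.
pH = -log(0.000877) = 3.06.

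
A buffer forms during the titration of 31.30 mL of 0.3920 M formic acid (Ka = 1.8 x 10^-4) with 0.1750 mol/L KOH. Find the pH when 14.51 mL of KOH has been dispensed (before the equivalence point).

Initial n(HCOOH) = 0.3920 x 0.03130 = 0.01227 mol.
n(KOH) added = 0.1750 x 0.01451 = 0.002539 mol, converting that many moles of HCOOH to HCOO-.
Remaining n(HCOOH) = 0.009730 mol; n(HCOO-) = 0.002539 mol.
By Henderson-Hasselbalch, pH = pKa + log([A^-]/[HA]) = 3.74 + log(0.002539/0.009730) = 3.74 + (-0.58) = 3.16.

3.16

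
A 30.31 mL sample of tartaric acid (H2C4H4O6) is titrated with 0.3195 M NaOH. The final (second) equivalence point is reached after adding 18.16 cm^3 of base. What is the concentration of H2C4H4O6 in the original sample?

0.0957 M

n(NaOH) = 0.3195 x 0.01816 = 0.005802 mol.
At the final (second) equivalence point, 2 mol OH^- react per mol H2C4H4O6, so n(H2C4H4O6) = 0.005802 / 2 = 0.002901 mol.
[H2C4H4O6] = 0.002901 / 0.03031 L = 0.0957 M.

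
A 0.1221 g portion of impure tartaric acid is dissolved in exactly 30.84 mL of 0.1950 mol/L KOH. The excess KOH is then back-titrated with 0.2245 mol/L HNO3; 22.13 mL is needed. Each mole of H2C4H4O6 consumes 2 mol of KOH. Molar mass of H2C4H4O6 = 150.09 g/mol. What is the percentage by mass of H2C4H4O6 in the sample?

Total n(KOH) added = 0.1950 x 0.03084 = 0.006014 mol.
n(HNO3) used = 0.2245 x 0.02213 = 0.004968 mol, which equals the excess n(KOH).
So n(KOH) consumed by the sample = 0.006014 - 0.004968 = 0.001046 mol.
n(H2C4H4O6) = 0.001046 / 2 = 0.0005228 mol.
mass H2C4H4O6 = 0.0005228 x 150.09 = 0.07847 g, so %H2C4H4O6 = 0.07847/0.1221 x 100 = 64.3%.

64.3%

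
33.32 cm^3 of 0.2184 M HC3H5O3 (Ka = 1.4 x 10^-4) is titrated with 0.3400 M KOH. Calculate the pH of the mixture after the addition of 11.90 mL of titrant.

3.95

Initial n(HC3H5O3) = 0.2184 x 0.03332 = 0.007277 mol.
n(KOH) added = 0.3400 x 0.01190 = 0.004046 mol, converting that many moles of HC3H5O3 to C3H5O3-.
Remaining n(HC3H5O3) = 0.003231 mol; n(C3H5O3-) = 0.004046 mol.
By Henderson-Hasselbalch, pH = pKa + log([A^-]/[HA]) = 3.85 + log(0.004046/0.003231) = 3.85 + (+0.10) = 3.95.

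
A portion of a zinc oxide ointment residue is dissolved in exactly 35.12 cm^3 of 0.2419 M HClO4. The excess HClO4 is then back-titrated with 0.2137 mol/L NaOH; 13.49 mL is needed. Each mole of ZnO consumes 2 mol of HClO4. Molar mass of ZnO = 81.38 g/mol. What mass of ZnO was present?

Total n(HClO4) added = 0.2419 x 0.03512 = 0.008496 mol.
n(NaOH) used = 0.2137 x 0.01349 = 0.002883 mol, which equals the excess n(HClO4).
So n(HClO4) consumed by the sample = 0.008496 - 0.002883 = 0.005613 mol.
n(ZnO) = 0.005613 / 2 = 0.002806 mol.
mass = 0.002806 mol x 81.38 g/mol = 0.228 g.

0.228 g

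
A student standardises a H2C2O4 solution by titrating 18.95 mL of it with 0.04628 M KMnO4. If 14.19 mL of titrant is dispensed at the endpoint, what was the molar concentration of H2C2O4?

0.0866 M

n(KMnO4) = 0.04628 x 0.01419 = 0.0006567 mol.
From the balanced equation, 2 mol KMnO4 reacts with 5 mol H2C2O4, so n(H2C2O4) = 0.0006567 x 5/2 = 0.001642 mol.
[H2C2O4] = 0.001642 / 0.01895 L = 0.0866 M.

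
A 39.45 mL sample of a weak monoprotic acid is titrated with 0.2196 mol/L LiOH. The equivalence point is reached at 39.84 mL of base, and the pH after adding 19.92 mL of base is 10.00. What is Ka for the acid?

19.92 mL is half of the equivalence volume, so this is the half-equivalence point where [HA] = [A^-].
At half-equivalence pH = pKa, so pKa = 10.00.
Ka = 10^(-10.00) = 1.0 x 10^-10.

1.0 x 10^-10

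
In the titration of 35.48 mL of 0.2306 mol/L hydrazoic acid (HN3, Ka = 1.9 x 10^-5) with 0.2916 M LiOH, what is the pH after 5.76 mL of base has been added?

4.13

Initial n(HN3) = 0.2306 x 0.03548 = 0.008182 mol.
n(LiOH) added = 0.2916 x 0.005760 = 0.001680 mol, converting that many moles of HN3 to N3-.
Remaining n(HN3) = 0.006502 mol; n(N3-) = 0.001680 mol.
By Henderson-Hasselbalch, pH = pKa + log([A^-]/[HA]) = 4.72 + log(0.001680/0.006502) = 4.72 + (-0.59) = 4.13.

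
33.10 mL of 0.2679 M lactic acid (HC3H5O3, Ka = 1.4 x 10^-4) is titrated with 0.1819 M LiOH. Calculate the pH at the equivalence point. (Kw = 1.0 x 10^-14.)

8.44

n(HC3H5O3) = 0.2679 x 0.03310 = 0.008867 mol; V(LiOH) at equivalence = 0.008867/0.1819 = 0.04875 L.
At equivalence all the acid is converted to C3H5O3-; total volume = 0.03310 + 0.04875 = 0.08185 L, so [C3H5O3-] = 0.008867/0.08185 = 0.1083 M.
Kb = Kw/Ka = 1.0e-14 / 1.4 x 10^-4 = 7.14e-11.
[OH^-] = sqrt(Kb x [C3H5O3-]) = sqrt(7.14e-11 x 0.1083) = 2.78e-6 M.
pOH = 5.56, so pH = 14.00 - 5.56 = 8.44.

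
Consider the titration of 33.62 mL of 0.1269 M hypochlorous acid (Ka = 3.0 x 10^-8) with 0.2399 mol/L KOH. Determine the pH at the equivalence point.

n(HClO) = 0.1269 x 0.03362 = 0.004266 mol; V(KOH) at equivalence = 0.004266/0.2399 = 0.01778 L.
At equivalence all the acid is converted to ClO-; total volume = 0.03362 + 0.01778 = 0.05140 L, so [ClO-] = 0.004266/0.05140 = 0.08300 M.
Kb = Kw/Ka = 1.0e-14 / 3.0 x 10^-8 = 3.33e-7.
[OH^-] = sqrt(Kb x [ClO-]) = sqrt(3.33e-7 x 0.08300) = 0.000166 M.
pOH = 3.78, so pH = 14.00 - 3.78 = 10.22.

10.22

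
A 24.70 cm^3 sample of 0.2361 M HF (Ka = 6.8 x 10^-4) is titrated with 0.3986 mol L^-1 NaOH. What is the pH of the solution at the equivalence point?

8.17

n(HF) = 0.2361 x 0.02470 = 0.005832 mol; V(NaOH) at equivalence = 0.005832/0.3986 = 0.01463 L.
At equivalence all the acid is converted to F-; total volume = 0.02470 + 0.01463 = 0.03933 L, so [F-] = 0.005832/0.03933 = 0.1483 M.
Kb = Kw/Ka = 1.0e-14 / 6.8 x 10^-4 = 1.47e-11.
[OH^-] = sqrt(Kb x [F-]) = sqrt(1.47e-11 x 0.1483) = 1.48e-6 M.
pOH = 5.83, so pH = 14.00 - 5.83 = 8.17.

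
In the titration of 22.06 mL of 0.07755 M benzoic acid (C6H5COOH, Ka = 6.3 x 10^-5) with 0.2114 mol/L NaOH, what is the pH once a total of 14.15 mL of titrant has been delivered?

12.55

n(acid) = 0.07755 x 0.02206 = 0.001711 mol; n(NaOH) added = 0.2114 x 0.01415 = 0.002991 mol.
Base is in excess by 0.002991 - 0.001711 = 0.001281 mol in a total volume of 0.03621 L.
[OH^-] = 0.001281/0.03621 = 0.03536 M, so pOH = 1.45 and pH = 14.00 - 1.45 = 12.55.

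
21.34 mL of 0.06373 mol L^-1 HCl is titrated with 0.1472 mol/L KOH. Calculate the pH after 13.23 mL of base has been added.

12.23

n(acid) = 0.06373 x 0.02134 = 0.001360 mol; n(KOH) added = 0.1472 x 0.01323 = 0.001947 mol.
Base is in excess by 0.001947 - 0.001360 = 0.0005875 mol in a total volume of 0.03457 L.
[OH^-] = 0.0005875/0.03457 = 0.01699 M, so pOH = 1.77 and pH = 14.00 - 1.77 = 12.23.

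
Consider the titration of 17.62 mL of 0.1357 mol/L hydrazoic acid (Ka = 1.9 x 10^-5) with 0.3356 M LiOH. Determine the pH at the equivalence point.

8.85

n(HN3) = 0.1357 x 0.01762 = 0.002391 mol; V(LiOH) at equivalence = 0.002391/0.3356 = 0.007125 L.
At equivalence all the acid is converted to N3-; total volume = 0.01762 + 0.007125 = 0.02474 L, so [N3-] = 0.002391/0.02474 = 0.09663 M.
Kb = Kw/Ka = 1.0e-14 / 1.9 x 10^-5 = 5.26e-10.
[OH^-] = sqrt(Kb x [N3-]) = sqrt(5.26e-10 x 0.09663) = 7.13e-6 M.
pOH = 5.15, so pH = 14.00 - 5.15 = 8.85.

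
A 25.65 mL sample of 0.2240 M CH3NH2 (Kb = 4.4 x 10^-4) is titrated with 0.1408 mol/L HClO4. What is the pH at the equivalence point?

n(CH3NH2) = 0.2240 x 0.02565 = 0.005746 mol; V(HClO4) at equivalence = 0.005746/0.1408 = 0.04081 L.
At equivalence the base is fully converted to CH3NH3+; total volume = 0.06646 L, so [CH3NH3+] = 0.005746/0.06646 = 0.08646 M.
Ka(CH3NH3+) = Kw/Kb = 1.0e-14 / 4.4 x 10^-4 = 2.27e-11.
[H^+] = sqrt(Ka x [CH3NH3+]) = sqrt(2.27e-11 x 0.08646) = 1.40e-6 M.
pH = -log(1.40e-6) = 5.85.

5.85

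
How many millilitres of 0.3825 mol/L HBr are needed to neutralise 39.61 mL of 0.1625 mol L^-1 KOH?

n(KOH) = 0.1625 mol/L x 0.03961 L = 0.006437 mol.
At equivalence n(HBr) = n(KOH) = 0.006437 mol.
V(HBr) = 0.006437 / 0.3825 = 0.01683 L = 16.8 mL.

16.8 mL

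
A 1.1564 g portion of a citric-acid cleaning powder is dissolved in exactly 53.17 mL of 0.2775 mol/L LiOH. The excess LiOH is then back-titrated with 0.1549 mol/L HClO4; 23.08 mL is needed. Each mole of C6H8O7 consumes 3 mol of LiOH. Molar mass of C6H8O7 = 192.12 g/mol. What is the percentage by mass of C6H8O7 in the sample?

Total n(LiOH) added = 0.2775 x 0.05317 = 0.01475 mol.
n(HClO4) used = 0.1549 x 0.02308 = 0.003575 mol, which equals the excess n(LiOH).
So n(LiOH) consumed by the sample = 0.01475 - 0.003575 = 0.01118 mol.
n(C6H8O7) = 0.01118 / 3 = 0.003727 mol.
mass C6H8O7 = 0.003727 x 192.12 = 0.7159 g, so %C6H8O7 = 0.7159/1.1564 x 100 = 61.9%.

61.9%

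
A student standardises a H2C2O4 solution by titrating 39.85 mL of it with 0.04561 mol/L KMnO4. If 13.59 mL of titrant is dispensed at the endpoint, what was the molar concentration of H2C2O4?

0.0389 M

n(KMnO4) = 0.04561 x 0.01359 = 0.0006198 mol.
From the balanced equation, 2 mol KMnO4 reacts with 5 mol H2C2O4, so n(H2C2O4) = 0.0006198 x 5/2 = 0.001550 mol.
[H2C2O4] = 0.001550 / 0.03985 L = 0.0389 M.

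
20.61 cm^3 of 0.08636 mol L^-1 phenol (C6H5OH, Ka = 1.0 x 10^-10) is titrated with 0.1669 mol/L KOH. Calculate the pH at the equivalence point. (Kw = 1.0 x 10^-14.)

n(C6H5OH) = 0.08636 x 0.02061 = 0.001780 mol; V(KOH) at equivalence = 0.001780/0.1669 = 0.01066 L.
At equivalence all the acid is converted to C6H5O-; total volume = 0.02061 + 0.01066 = 0.03127 L, so [C6H5O-] = 0.001780/0.03127 = 0.05691 M.
Kb = Kw/Ka = 1.0e-14 / 1.0 x 10^-10 = 0.000100.
[OH^-] = sqrt(Kb x [C6H5O-]) = sqrt(0.000100 x 0.05691) = 0.00239 M.
pOH = 2.62, so pH = 14.00 - 2.62 = 11.38.

11.38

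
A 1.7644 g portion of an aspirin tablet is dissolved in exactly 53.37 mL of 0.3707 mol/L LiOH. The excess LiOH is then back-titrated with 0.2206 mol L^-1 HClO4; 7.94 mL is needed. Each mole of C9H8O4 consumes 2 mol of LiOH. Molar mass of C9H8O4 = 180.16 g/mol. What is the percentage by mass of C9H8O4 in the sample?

92.1%

Total n(LiOH) added = 0.3707 x 0.05337 = 0.01978 mol.
n(HClO4) used = 0.2206 x 0.007940 = 0.001752 mol, which equals the excess n(LiOH).
So n(LiOH) consumed by the sample = 0.01978 - 0.001752 = 0.01803 mol.
n(C9H8O4) = 0.01803 / 2 = 0.009016 mol.
mass C9H8O4 = 0.009016 x 180.16 = 1.624 g, so %C9H8O4 = 1.624/1.7644 x 100 = 92.1%.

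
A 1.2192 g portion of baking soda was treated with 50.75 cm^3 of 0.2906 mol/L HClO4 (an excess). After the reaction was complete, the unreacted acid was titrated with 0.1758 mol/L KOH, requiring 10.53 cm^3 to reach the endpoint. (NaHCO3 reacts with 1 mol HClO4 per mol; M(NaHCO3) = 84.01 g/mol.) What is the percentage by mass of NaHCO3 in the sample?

Total n(HClO4) added = 0.2906 x 0.05075 = 0.01475 mol.
n(KOH) used = 0.1758 x 0.01053 = 0.001851 mol, which equals the excess n(HClO4).
So n(HClO4) consumed by the sample = 0.01475 - 0.001851 = 0.01290 mol.
n(NaHCO3) = 0.01290 / 1 = 0.01290 mol.
mass NaHCO3 = 0.01290 x 84.01 = 1.083 g, so %NaHCO3 = 1.083/1.2192 x 100 = 88.9%.

88.9%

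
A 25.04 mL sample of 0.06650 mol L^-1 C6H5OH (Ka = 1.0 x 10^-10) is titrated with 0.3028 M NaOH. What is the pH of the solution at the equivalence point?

11.37

n(C6H5OH) = 0.06650 x 0.02504 = 0.001665 mol; V(NaOH) at equivalence = 0.001665/0.3028 = 0.005499 L.
At equivalence all the acid is converted to C6H5O-; total volume = 0.02504 + 0.005499 = 0.03054 L, so [C6H5O-] = 0.001665/0.03054 = 0.05453 M.
Kb = Kw/Ka = 1.0e-14 / 1.0 x 10^-10 = 0.000100.
[OH^-] = sqrt(Kb x [C6H5O-]) = sqrt(0.000100 x 0.05453) = 0.00234 M.
pOH = 2.63, so pH = 14.00 - 2.63 = 11.37.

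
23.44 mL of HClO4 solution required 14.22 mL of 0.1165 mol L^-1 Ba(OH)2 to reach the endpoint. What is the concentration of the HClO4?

n(Ba(OH)2) delivered = 0.1165 x 0.01422 = 0.001657 mol.
The reaction is 2 HClO4 + 1 Ba(OH)2, so n(HClO4) = 0.001657 x 2/1 = 0.003313 mol.
[HClO4] = 0.003313 mol / 0.02344 L = 0.141 M.

0.141 M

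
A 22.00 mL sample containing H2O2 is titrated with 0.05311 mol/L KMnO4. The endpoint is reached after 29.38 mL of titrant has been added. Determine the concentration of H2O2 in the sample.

0.177 M

n(KMnO4) = 0.05311 x 0.02938 = 0.001560 mol.
From the balanced equation, 2 mol KMnO4 reacts with 5 mol H2O2, so n(H2O2) = 0.001560 x 5/2 = 0.003901 mol.
[H2O2] = 0.003901 / 0.02200 L = 0.177 M.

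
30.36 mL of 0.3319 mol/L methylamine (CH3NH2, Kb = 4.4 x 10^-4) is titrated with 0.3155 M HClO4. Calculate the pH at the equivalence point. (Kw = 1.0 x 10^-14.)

5.72

n(CH3NH2) = 0.3319 x 0.03036 = 0.01008 mol; V(HClO4) at equivalence = 0.01008/0.3155 = 0.03194 L.
At equivalence the base is fully converted to CH3NH3+; total volume = 0.06230 L, so [CH3NH3+] = 0.01008/0.06230 = 0.1617 M.
Ka(CH3NH3+) = Kw/Kb = 1.0e-14 / 4.4 x 10^-4 = 2.27e-11.
[H^+] = sqrt(Ka x [CH3NH3+]) = sqrt(2.27e-11 x 0.1617) = 1.92e-6 M.
pH = -log(1.92e-6) = 5.72.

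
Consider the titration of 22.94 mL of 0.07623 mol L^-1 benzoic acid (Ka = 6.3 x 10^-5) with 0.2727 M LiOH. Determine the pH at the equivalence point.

8.49

n(C6H5COOH) = 0.07623 x 0.02294 = 0.001749 mol; V(LiOH) at equivalence = 0.001749/0.2727 = 0.006413 L.
At equivalence all the acid is converted to C6H5COO-; total volume = 0.02294 + 0.006413 = 0.02935 L, so [C6H5COO-] = 0.001749/0.02935 = 0.05958 M.
Kb = Kw/Ka = 1.0e-14 / 6.3 x 10^-5 = 1.59e-10.
[OH^-] = sqrt(Kb x [C6H5COO-]) = sqrt(1.59e-10 x 0.05958) = 3.08e-6 M.
pOH = 5.51, so pH = 14.00 - 5.51 = 8.49.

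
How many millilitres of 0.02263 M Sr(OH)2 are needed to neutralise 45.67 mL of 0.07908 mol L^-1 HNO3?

79.8 mL

n(HNO3) = 0.07908 mol/L x 0.04567 L = 0.003612 mol.
The neutralisation is 2 HNO3 : 1 Sr(OH)2, so n(Sr(OH)2) = 0.003612 x 1/2 = 0.001806 mol.
V(Sr(OH)2) = 0.001806 / 0.02263 = 0.07980 L = 79.8 mL.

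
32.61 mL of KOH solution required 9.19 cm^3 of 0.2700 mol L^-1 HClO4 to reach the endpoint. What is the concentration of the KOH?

0.0761 M

n(HClO4) delivered = 0.2700 x 0.009190 = 0.002481 mol.
For a 1:1 reaction, n(KOH) = 0.002481 mol.
[KOH] = 0.002481 mol / 0.03261 L = 0.0761 M.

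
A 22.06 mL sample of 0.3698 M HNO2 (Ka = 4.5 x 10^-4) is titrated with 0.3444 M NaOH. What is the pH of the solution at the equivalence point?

8.30

n(HNO2) = 0.3698 x 0.02206 = 0.008158 mol; V(NaOH) at equivalence = 0.008158/0.3444 = 0.02369 L.
At equivalence all the acid is converted to NO2-; total volume = 0.02206 + 0.02369 = 0.04575 L, so [NO2-] = 0.008158/0.04575 = 0.1783 M.
Kb = Kw/Ka = 1.0e-14 / 4.5 x 10^-4 = 2.22e-11.
[OH^-] = sqrt(Kb x [NO2-]) = sqrt(2.22e-11 x 0.1783) = 1.99e-6 M.
pOH = 5.70, so pH = 14.00 - 5.70 = 8.30.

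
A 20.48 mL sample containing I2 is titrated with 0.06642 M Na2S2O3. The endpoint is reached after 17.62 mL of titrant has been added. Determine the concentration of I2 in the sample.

0.0286 M

n(Na2S2O3) = 0.06642 x 0.01762 = 0.001170 mol.
From the balanced equation, 2 mol Na2S2O3 reacts with 1 mol I2, so n(I2) = 0.001170 x 1/2 = 0.0005852 mol.
[I2] = 0.0005852 / 0.02048 L = 0.0286 M.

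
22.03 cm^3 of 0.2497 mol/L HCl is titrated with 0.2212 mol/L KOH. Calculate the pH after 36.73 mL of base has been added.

n(acid) = 0.2497 x 0.02203 = 0.005501 mol; n(KOH) added = 0.2212 x 0.03673 = 0.008125 mol.
Base is in excess by 0.008125 - 0.005501 = 0.002624 mol in a total volume of 0.05876 L.
[OH^-] = 0.002624/0.05876 = 0.04465 M, so pOH = 1.35 and pH = 14.00 - 1.35 = 12.65.

12.65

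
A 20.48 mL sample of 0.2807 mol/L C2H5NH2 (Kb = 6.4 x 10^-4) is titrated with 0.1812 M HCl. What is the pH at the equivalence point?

5.88

n(C2H5NH2) = 0.2807 x 0.02048 = 0.005749 mol; V(HCl) at equivalence = 0.005749/0.1812 = 0.03173 L.
At equivalence the base is fully converted to C2H5NH3+; total volume = 0.05221 L, so [C2H5NH3+] = 0.005749/0.05221 = 0.1101 M.
Ka(C2H5NH3+) = Kw/Kb = 1.0e-14 / 6.4 x 10^-4 = 1.56e-11.
[H^+] = sqrt(Ka x [C2H5NH3+]) = sqrt(1.56e-11 x 0.1101) = 1.31e-6 M.
pH = -log(1.31e-6) = 5.88.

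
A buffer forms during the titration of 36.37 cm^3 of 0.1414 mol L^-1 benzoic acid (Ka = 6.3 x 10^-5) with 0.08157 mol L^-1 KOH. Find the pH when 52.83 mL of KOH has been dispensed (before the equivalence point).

4.91

Initial n(C6H5COOH) = 0.1414 x 0.03637 = 0.005143 mol.
n(KOH) added = 0.08157 x 0.05283 = 0.004309 mol, converting that many moles of C6H5COOH to C6H5COO-.
Remaining n(C6H5COOH) = 0.0008334 mol; n(C6H5COO-) = 0.004309 mol.
By Henderson-Hasselbalch, pH = pKa + log([A^-]/[HA]) = 4.20 + log(0.004309/0.0008334) = 4.20 + (+0.71) = 4.91.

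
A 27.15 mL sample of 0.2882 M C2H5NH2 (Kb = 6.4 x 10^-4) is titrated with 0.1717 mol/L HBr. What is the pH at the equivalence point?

n(C2H5NH2) = 0.2882 x 0.02715 = 0.007825 mol; V(HBr) at equivalence = 0.007825/0.1717 = 0.04557 L.
At equivalence the base is fully converted to C2H5NH3+; total volume = 0.07272 L, so [C2H5NH3+] = 0.007825/0.07272 = 0.1076 M.
Ka(C2H5NH3+) = Kw/Kb = 1.0e-14 / 6.4 x 10^-4 = 1.56e-11.
[H^+] = sqrt(Ka x [C2H5NH3+]) = sqrt(1.56e-11 x 0.1076) = 1.30e-6 M.
pH = -log(1.30e-6) = 5.89.

5.89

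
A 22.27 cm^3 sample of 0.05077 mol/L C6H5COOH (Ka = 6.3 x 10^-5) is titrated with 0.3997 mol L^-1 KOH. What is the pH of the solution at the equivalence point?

n(C6H5COOH) = 0.05077 x 0.02227 = 0.001131 mol; V(KOH) at equivalence = 0.001131/0.3997 = 0.002829 L.
At equivalence all the acid is converted to C6H5COO-; total volume = 0.02227 + 0.002829 = 0.02510 L, so [C6H5COO-] = 0.001131/0.02510 = 0.04505 M.
Kb = Kw/Ka = 1.0e-14 / 6.3 x 10^-5 = 1.59e-10.
[OH^-] = sqrt(Kb x [C6H5COO-]) = sqrt(1.59e-10 x 0.04505) = 2.67e-6 M.
pOH = 5.57, so pH = 14.00 - 5.57 = 8.43.

8.43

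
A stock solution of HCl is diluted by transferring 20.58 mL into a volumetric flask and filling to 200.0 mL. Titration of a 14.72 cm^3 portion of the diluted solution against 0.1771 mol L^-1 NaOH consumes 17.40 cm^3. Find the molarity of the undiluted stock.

2.03 M

n(NaOH) = 0.1771 x 0.01740 = 0.003082 mol.
n(HCl) in the aliquot = 0.003082 mol.
[diluted HCl] = 0.003082 / 0.01472 = 0.2093 M.
Dilution factor = 200.0/20.58 = 9.718, so [stock] = 0.2093 x 9.718 = 2.03 M.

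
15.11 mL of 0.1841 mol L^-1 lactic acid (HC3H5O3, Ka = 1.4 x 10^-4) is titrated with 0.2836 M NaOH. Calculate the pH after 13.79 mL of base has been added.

n(acid) = 0.1841 x 0.01511 = 0.002782 mol; n(NaOH) added = 0.2836 x 0.01379 = 0.003911 mol.
Base is in excess by 0.003911 - 0.002782 = 0.001129 mol in a total volume of 0.02890 L.
[OH^-] = 0.001129/0.02890 = 0.03907 M, so pOH = 1.41 and pH = 14.00 - 1.41 = 12.59.

12.59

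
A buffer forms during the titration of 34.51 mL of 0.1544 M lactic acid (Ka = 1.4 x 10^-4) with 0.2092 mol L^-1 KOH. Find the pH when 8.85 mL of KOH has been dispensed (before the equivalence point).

Initial n(HC3H5O3) = 0.1544 x 0.03451 = 0.005328 mol.
n(KOH) added = 0.2092 x 0.008850 = 0.001851 mol, converting that many moles of HC3H5O3 to C3H5O3-.
Remaining n(HC3H5O3) = 0.003477 mol; n(C3H5O3-) = 0.001851 mol.
By Henderson-Hasselbalch, pH = pKa + log([A^-]/[HA]) = 3.85 + log(0.001851/0.003477) = 3.85 + (-0.27) = 3.58.

3.58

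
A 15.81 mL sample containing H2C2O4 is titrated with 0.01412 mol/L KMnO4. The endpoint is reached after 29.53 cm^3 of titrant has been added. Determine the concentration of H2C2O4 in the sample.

0.0659 M

n(KMnO4) = 0.01412 x 0.02953 = 0.0004170 mol.
From the balanced equation, 2 mol KMnO4 reacts with 5 mol H2C2O4, so n(H2C2O4) = 0.0004170 x 5/2 = 0.001042 mol.
[H2C2O4] = 0.001042 / 0.01581 L = 0.0659 M.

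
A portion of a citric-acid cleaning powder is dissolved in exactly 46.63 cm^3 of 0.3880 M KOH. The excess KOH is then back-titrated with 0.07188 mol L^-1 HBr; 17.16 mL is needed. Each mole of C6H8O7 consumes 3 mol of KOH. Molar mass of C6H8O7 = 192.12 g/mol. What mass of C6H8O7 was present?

1.08 g

Total n(KOH) added = 0.3880 x 0.04663 = 0.01809 mol.
n(HBr) used = 0.07188 x 0.01716 = 0.001233 mol, which equals the excess n(KOH).
So n(KOH) consumed by the sample = 0.01809 - 0.001233 = 0.01686 mol.
n(C6H8O7) = 0.01686 / 3 = 0.005620 mol.
mass = 0.005620 mol x 192.12 g/mol = 1.08 g.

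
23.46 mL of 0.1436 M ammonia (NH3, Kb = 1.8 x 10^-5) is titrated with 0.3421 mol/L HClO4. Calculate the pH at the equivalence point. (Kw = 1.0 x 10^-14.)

5.13

n(NH3) = 0.1436 x 0.02346 = 0.003369 mol; V(HClO4) at equivalence = 0.003369/0.3421 = 0.009848 L.
At equivalence the base is fully converted to NH4+; total volume = 0.03331 L, so [NH4+] = 0.003369/0.03331 = 0.1011 M.
Ka(NH4+) = Kw/Kb = 1.0e-14 / 1.8 x 10^-5 = 5.56e-10.
[H^+] = sqrt(Ka x [NH4+]) = sqrt(5.56e-10 x 0.1011) = 7.50e-6 M.
pH = -log(7.50e-6) = 5.13.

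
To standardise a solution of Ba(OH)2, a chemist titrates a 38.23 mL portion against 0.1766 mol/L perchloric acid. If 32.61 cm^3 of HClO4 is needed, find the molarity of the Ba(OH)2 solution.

0.0753 M

n(HClO4) delivered = 0.1766 x 0.03261 = 0.005759 mol.
The reaction is 1 Ba(OH)2 + 2 HClO4, so n(Ba(OH)2) = 0.005759 x 1/2 = 0.002879 mol.
[Ba(OH)2] = 0.002879 mol / 0.03823 L = 0.0753 M.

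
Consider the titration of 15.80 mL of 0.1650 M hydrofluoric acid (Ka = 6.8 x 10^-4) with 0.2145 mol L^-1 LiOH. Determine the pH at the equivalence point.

8.07

n(HF) = 0.1650 x 0.01580 = 0.002607 mol; V(LiOH) at equivalence = 0.002607/0.2145 = 0.01215 L.
At equivalence all the acid is converted to F-; total volume = 0.01580 + 0.01215 = 0.02795 L, so [F-] = 0.002607/0.02795 = 0.09326 M.
Kb = Kw/Ka = 1.0e-14 / 6.8 x 10^-4 = 1.47e-11.
[OH^-] = sqrt(Kb x [F-]) = sqrt(1.47e-11 x 0.09326) = 1.17e-6 M.
pOH = 5.93, so pH = 14.00 - 5.93 = 8.07.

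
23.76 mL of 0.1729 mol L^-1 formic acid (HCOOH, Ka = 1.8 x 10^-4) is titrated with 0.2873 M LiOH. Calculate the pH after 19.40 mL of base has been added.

12.53

n(acid) = 0.1729 x 0.02376 = 0.004108 mol; n(LiOH) added = 0.2873 x 0.01940 = 0.005574 mol.
Base is in excess by 0.005574 - 0.004108 = 0.001466 mol in a total volume of 0.04316 L.
[OH^-] = 0.001466/0.04316 = 0.03396 M, so pOH = 1.47 and pH = 14.00 - 1.47 = 12.53.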